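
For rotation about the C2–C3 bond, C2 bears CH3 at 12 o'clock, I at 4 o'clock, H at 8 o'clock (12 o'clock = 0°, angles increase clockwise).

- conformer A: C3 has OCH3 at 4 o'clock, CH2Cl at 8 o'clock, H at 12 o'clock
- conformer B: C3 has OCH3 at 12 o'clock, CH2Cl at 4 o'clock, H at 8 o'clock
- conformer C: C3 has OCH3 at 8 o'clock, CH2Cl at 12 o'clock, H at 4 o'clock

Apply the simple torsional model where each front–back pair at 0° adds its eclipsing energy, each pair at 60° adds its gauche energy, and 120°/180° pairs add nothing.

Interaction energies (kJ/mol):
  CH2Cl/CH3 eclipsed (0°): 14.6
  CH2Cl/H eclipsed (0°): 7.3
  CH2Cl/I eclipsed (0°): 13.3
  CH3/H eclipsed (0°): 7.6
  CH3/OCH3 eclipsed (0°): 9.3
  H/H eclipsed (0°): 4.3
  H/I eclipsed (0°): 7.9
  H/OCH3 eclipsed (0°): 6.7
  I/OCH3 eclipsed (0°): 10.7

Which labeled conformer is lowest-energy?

A

A (eclipsed): CH3(0°)/H(0°) eclipsed 7.6; I(120°)/OCH3(120°) eclipsed 10.7; H(240°)/CH2Cl(240°) eclipsed 7.3 → 25.6 kJ/mol.
B (eclipsed): CH3(0°)/OCH3(0°) eclipsed 9.3; I(120°)/CH2Cl(120°) eclipsed 13.3; H(240°)/H(240°) eclipsed 4.3 → 26.9 kJ/mol.
C (eclipsed): CH3(0°)/CH2Cl(0°) eclipsed 14.6; I(120°)/H(120°) eclipsed 7.9; H(240°)/OCH3(240°) eclipsed 6.7 → 29.2 kJ/mol.
A has the lowest total (25.6 kJ/mol).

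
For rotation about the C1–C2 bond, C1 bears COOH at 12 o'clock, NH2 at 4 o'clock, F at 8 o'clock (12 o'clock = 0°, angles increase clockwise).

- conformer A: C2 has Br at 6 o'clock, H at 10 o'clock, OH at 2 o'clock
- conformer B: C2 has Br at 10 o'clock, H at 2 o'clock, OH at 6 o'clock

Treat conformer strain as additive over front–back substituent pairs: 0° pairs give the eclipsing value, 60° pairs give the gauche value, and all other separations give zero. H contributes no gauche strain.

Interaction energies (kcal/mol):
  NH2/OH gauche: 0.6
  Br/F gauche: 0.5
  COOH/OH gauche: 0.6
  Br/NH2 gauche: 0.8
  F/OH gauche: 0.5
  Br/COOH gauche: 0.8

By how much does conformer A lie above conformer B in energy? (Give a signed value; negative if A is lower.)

A (staggered): COOH(0°)/OH(60°) gauche 0.6; NH2(120°)/Br(180°) gauche 0.8; NH2(120°)/OH(60°) gauche 0.6; F(240°)/Br(180°) gauche 0.5 → 2.5 kcal/mol.
B (staggered): COOH(0°)/Br(300°) gauche 0.8; NH2(120°)/OH(180°) gauche 0.6; F(240°)/Br(300°) gauche 0.5; F(240°)/OH(180°) gauche 0.5 → 2.4 kcal/mol.
E(A) − E(B) = 2.5 − 2.4 = +0.1 kcal/mol.

+0.1 kcal/mol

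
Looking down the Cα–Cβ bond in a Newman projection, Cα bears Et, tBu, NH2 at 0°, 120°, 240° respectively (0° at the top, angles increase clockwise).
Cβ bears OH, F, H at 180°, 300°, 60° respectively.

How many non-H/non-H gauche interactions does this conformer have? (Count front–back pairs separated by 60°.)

4

Non-H gauche pairs: Et(0°)/F(300°); tBu(120°)/OH(180°); NH2(240°)/OH(180°); NH2(240°)/F(300°) — 4 interactions.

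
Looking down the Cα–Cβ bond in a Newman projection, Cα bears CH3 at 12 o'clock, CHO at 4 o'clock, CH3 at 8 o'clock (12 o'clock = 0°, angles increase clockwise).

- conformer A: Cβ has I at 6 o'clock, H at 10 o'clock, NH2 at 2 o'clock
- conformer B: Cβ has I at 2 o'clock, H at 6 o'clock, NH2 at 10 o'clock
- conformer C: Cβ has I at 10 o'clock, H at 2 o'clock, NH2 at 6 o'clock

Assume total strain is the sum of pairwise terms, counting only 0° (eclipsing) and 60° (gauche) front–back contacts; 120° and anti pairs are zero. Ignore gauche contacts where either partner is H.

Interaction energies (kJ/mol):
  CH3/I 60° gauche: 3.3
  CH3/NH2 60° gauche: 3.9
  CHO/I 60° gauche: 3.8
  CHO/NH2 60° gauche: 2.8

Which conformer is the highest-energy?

A is staggered. CH3 at 0° is gauche with NH2 at 60° (3.9); CHO at 120° is gauche with I at 180° (3.8); CHO at 120° is gauche with NH2 at 60° (2.8); CH3 at 240° is gauche with I at 180° (3.3). Total 13.8 kJ/mol.
B is staggered. CH3 at 0° is gauche with I at 60° (3.3); CH3 at 0° is gauche with NH2 at 300° (3.9); CHO at 120° is gauche with I at 60° (3.8); CH3 at 240° is gauche with NH2 at 300° (3.9). Total 14.9 kJ/mol.
C is staggered. CH3 at 0° is gauche with I at 300° (3.3); CHO at 120° is gauche with NH2 at 180° (2.8); CH3 at 240° is gauche with I at 300° (3.3); CH3 at 240° is gauche with NH2 at 180° (3.9). Total 13.3 kJ/mol.
B has the highest total (14.9 kJ/mol).

B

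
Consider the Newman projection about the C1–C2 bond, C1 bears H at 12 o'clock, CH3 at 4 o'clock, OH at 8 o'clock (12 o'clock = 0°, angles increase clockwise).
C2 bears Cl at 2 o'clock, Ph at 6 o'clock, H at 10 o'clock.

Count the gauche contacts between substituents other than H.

3

Non-H gauche pairs: CH3(120°)/Cl(60°); CH3(120°)/Ph(180°); OH(240°)/Ph(180°) — 3 interactions.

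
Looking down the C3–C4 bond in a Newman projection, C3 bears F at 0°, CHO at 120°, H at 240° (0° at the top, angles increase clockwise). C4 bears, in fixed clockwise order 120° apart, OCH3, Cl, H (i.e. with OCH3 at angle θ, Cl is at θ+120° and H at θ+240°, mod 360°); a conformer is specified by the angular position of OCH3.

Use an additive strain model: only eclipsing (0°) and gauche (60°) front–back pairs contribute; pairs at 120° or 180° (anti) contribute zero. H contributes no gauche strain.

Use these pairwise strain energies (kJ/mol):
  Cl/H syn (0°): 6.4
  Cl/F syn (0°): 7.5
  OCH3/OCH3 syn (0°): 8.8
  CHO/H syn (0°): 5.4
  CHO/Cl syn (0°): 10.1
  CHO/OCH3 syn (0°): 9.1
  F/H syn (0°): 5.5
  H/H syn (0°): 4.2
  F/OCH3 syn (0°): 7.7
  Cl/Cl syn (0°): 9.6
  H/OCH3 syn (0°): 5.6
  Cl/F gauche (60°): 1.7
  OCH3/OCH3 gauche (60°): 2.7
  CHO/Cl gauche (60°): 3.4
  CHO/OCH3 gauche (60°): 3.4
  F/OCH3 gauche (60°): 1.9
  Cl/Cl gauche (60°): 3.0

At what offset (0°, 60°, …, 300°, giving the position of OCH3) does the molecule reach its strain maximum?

0°

OCH3 at 0° (eclipsed): F(0°)/OCH3(0°) eclipsed 7.7; CHO(120°)/Cl(120°) eclipsed 10.1; H(240°)/H(240°) eclipsed 4.2 → 22.0 kJ/mol.
OCH3 at 60° (staggered): F(0°)/OCH3(60°) gauche 1.9; CHO(120°)/OCH3(60°) gauche 3.4; CHO(120°)/Cl(180°) gauche 3.4 → 8.7 kJ/mol.
OCH3 at 120° (eclipsed): F(0°)/H(0°) eclipsed 5.5; CHO(120°)/OCH3(120°) eclipsed 9.1; H(240°)/Cl(240°) eclipsed 6.4 → 21.0 kJ/mol.
OCH3 at 180° (staggered): F(0°)/Cl(300°) gauche 1.7; CHO(120°)/OCH3(180°) gauche 3.4 → 5.1 kJ/mol.
OCH3 at 240° (eclipsed): F(0°)/Cl(0°) eclipsed 7.5; CHO(120°)/H(120°) eclipsed 5.4; H(240°)/OCH3(240°) eclipsed 5.6 → 18.5 kJ/mol.
OCH3 at 300° (staggered): F(0°)/OCH3(300°) gauche 1.9; F(0°)/Cl(60°) gauche 1.7; CHO(120°)/Cl(60°) gauche 3.4 → 7.0 kJ/mol.
The maximum (22.0 kJ/mol) occurs with OCH3 at 0°.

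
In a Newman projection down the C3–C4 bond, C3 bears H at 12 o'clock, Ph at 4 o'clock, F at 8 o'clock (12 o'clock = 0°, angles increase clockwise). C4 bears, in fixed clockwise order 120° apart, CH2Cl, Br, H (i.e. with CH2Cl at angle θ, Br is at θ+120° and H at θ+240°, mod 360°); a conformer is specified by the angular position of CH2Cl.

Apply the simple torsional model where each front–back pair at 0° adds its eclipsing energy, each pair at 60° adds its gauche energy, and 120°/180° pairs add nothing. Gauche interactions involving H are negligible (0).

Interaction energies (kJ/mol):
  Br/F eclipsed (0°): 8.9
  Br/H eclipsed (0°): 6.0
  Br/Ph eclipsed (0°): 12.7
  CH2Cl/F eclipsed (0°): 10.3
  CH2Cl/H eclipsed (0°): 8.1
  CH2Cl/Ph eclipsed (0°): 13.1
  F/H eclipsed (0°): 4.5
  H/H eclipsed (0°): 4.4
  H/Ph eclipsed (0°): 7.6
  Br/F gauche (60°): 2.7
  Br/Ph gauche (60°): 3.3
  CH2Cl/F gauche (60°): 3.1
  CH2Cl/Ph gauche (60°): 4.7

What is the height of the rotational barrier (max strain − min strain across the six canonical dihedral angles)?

20.0 kJ/mol

CH2Cl at 0° is eclipsed. H at 0° is eclipsed with CH2Cl at 0° (8.1); Ph at 120° is eclipsed with Br at 120° (12.7); F at 240° is eclipsed with H at 240° (4.5). Total 25.3 kJ/mol.
CH2Cl at 60° is staggered. Ph at 120° is gauche with CH2Cl at 60° (4.7); Ph at 120° is gauche with Br at 180° (3.3); F at 240° is gauche with Br at 180° (2.7). Total 10.7 kJ/mol.
CH2Cl at 120° is eclipsed. H at 0° is eclipsed with H at 0° (4.4); Ph at 120° is eclipsed with CH2Cl at 120° (13.1); F at 240° is eclipsed with Br at 240° (8.9). Total 26.4 kJ/mol.
CH2Cl at 180° is staggered. Ph at 120° is gauche with CH2Cl at 180° (4.7); F at 240° is gauche with CH2Cl at 180° (3.1); F at 240° is gauche with Br at 300° (2.7). Total 10.5 kJ/mol.
CH2Cl at 240° is eclipsed. H at 0° is eclipsed with Br at 0° (6.0); Ph at 120° is eclipsed with H at 120° (7.6); F at 240° is eclipsed with CH2Cl at 240° (10.3). Total 23.9 kJ/mol.
CH2Cl at 300° is staggered. Ph at 120° is gauche with Br at 60° (3.3); F at 240° is gauche with CH2Cl at 300° (3.1). Total 6.4 kJ/mol.
Max at 120° (26.4 kJ/mol), min at 300° (6.4 kJ/mol); barrier = 20.0 kJ/mol.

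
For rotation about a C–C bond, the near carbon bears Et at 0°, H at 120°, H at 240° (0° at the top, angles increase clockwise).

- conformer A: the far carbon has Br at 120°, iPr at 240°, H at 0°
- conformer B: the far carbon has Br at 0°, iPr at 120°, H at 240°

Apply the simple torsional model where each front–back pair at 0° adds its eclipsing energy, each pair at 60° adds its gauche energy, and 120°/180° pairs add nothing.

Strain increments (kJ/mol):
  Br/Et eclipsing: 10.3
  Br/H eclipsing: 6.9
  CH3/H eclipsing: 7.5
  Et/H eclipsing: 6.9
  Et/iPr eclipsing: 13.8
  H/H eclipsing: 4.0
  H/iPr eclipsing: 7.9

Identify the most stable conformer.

A is eclipsed. Et at 0° is eclipsed with H at 0° (6.9); H at 120° is eclipsed with Br at 120° (6.9); H at 240° is eclipsed with iPr at 240° (7.9). Total 21.7 kJ/mol.
B is eclipsed. Et at 0° is eclipsed with Br at 0° (10.3); H at 120° is eclipsed with iPr at 120° (7.9); H at 240° is eclipsed with H at 240° (4.0). Total 22.2 kJ/mol.
A has the lowest total (21.7 kJ/mol).

A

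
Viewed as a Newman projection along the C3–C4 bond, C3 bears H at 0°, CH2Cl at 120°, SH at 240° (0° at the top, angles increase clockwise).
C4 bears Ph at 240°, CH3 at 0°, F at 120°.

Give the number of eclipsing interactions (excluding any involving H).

2

Non-H eclipsing pairs: CH2Cl(120°)/F(120°); SH(240°)/Ph(240°) — 2 interactions.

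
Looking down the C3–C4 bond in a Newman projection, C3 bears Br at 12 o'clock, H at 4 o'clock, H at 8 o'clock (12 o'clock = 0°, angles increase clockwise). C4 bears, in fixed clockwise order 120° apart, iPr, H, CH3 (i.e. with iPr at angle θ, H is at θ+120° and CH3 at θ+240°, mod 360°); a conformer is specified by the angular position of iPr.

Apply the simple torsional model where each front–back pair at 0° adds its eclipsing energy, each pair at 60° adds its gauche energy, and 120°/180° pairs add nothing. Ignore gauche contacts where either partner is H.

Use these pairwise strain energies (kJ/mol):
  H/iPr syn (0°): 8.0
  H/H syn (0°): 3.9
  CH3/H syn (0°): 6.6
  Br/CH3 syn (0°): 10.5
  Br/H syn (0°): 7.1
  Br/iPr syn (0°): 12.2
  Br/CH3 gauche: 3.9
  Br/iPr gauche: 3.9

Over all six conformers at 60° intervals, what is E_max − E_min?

iPr at 0° (eclipsed): Br–iPr eclipsed, H–H eclipsed, H–CH3 eclipsed; 12.2 + 3.9 + 6.6 = 22.7 kJ/mol.
iPr at 60° (staggered): Br–iPr gauche, Br–CH3 gauche; 3.9 + 3.9 = 7.8 kJ/mol.
iPr at 120° (eclipsed): Br–CH3 eclipsed, H–iPr eclipsed, H–H eclipsed; 10.5 + 8.0 + 3.9 = 22.4 kJ/mol.
iPr at 180° (staggered): Br–CH3 gauche; 3.9 = 3.9 kJ/mol.
iPr at 240° (eclipsed): Br–H eclipsed, H–CH3 eclipsed, H–iPr eclipsed; 7.1 + 6.6 + 8.0 = 21.7 kJ/mol.
iPr at 300° (staggered): Br–iPr gauche; 3.9 = 3.9 kJ/mol.
Max at 0° (22.7 kJ/mol), min at 180° (3.9 kJ/mol); barrier = 18.8 kJ/mol.

18.8 kJ/mol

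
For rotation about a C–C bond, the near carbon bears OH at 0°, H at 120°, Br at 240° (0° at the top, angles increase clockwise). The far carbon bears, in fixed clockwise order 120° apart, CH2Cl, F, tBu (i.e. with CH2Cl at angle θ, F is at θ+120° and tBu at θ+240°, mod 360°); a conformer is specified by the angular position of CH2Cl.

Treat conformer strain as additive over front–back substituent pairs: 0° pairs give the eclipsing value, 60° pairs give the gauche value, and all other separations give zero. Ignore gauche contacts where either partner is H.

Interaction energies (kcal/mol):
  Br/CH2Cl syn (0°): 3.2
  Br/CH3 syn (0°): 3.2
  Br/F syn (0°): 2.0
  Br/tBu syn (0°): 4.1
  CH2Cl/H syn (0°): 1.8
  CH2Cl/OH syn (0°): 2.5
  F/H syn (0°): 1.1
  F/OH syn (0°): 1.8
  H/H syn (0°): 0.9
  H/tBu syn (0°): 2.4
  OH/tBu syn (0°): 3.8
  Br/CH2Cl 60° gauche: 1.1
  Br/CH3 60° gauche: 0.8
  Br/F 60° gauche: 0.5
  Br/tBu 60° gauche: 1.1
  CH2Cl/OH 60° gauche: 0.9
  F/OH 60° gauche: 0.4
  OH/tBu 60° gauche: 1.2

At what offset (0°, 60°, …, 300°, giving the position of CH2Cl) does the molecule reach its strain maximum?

0°

CH2Cl at 0° is eclipsed. OH at 0° is eclipsed with CH2Cl at 0° (2.5); H at 120° is eclipsed with F at 120° (1.1); Br at 240° is eclipsed with tBu at 240° (4.1). Total 7.7 kcal/mol.
CH2Cl at 60° is staggered. OH at 0° is gauche with CH2Cl at 60° (0.9); OH at 0° is gauche with tBu at 300° (1.2); Br at 240° is gauche with F at 180° (0.5); Br at 240° is gauche with tBu at 300° (1.1). Total 3.7 kcal/mol.
CH2Cl at 120° is eclipsed. OH at 0° is eclipsed with tBu at 0° (3.8); H at 120° is eclipsed with CH2Cl at 120° (1.8); Br at 240° is eclipsed with F at 240° (2.0). Total 7.6 kcal/mol.
CH2Cl at 180° is staggered. OH at 0° is gauche with F at 300° (0.4); OH at 0° is gauche with tBu at 60° (1.2); Br at 240° is gauche with CH2Cl at 180° (1.1); Br at 240° is gauche with F at 300° (0.5). Total 3.2 kcal/mol.
CH2Cl at 240° is eclipsed. OH at 0° is eclipsed with F at 0° (1.8); H at 120° is eclipsed with tBu at 120° (2.4); Br at 240° is eclipsed with CH2Cl at 240° (3.2). Total 7.4 kcal/mol.
CH2Cl at 300° is staggered. OH at 0° is gauche with CH2Cl at 300° (0.9); OH at 0° is gauche with F at 60° (0.4); Br at 240° is gauche with CH2Cl at 300° (1.1); Br at 240° is gauche with tBu at 180° (1.1). Total 3.5 kcal/mol.
The maximum (7.7 kcal/mol) occurs with CH2Cl at 0°.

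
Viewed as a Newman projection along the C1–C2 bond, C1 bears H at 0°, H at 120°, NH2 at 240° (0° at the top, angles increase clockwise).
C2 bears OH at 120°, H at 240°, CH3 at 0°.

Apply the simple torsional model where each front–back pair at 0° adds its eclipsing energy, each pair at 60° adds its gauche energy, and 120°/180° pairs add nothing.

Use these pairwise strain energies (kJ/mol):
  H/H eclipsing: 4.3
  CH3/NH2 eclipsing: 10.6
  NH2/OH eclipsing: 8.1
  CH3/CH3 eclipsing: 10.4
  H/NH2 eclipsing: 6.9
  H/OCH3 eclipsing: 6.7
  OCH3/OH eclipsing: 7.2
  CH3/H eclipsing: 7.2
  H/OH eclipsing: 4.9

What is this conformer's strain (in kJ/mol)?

This conformer is eclipsed. H at 0° is eclipsed with CH3 at 0° (7.2); H at 120° is eclipsed with OH at 120° (4.9); NH2 at 240° is eclipsed with H at 240° (6.9). Total 19.0 kJ/mol.

19.0 kJ/mol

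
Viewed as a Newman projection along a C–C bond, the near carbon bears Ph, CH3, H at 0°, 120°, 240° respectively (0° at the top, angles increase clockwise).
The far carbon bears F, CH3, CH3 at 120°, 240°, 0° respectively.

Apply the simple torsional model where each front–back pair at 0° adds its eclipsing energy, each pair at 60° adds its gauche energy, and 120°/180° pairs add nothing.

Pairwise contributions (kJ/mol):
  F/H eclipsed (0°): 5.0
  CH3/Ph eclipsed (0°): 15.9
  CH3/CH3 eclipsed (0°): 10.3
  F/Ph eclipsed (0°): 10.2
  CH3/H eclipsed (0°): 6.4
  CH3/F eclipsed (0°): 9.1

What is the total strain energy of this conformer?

This conformer (eclipsed): Ph(0°)/CH3(0°) eclipsed 15.9; CH3(120°)/F(120°) eclipsed 9.1; H(240°)/CH3(240°) eclipsed 6.4 → 31.4 kJ/mol.

31.4 kJ/mol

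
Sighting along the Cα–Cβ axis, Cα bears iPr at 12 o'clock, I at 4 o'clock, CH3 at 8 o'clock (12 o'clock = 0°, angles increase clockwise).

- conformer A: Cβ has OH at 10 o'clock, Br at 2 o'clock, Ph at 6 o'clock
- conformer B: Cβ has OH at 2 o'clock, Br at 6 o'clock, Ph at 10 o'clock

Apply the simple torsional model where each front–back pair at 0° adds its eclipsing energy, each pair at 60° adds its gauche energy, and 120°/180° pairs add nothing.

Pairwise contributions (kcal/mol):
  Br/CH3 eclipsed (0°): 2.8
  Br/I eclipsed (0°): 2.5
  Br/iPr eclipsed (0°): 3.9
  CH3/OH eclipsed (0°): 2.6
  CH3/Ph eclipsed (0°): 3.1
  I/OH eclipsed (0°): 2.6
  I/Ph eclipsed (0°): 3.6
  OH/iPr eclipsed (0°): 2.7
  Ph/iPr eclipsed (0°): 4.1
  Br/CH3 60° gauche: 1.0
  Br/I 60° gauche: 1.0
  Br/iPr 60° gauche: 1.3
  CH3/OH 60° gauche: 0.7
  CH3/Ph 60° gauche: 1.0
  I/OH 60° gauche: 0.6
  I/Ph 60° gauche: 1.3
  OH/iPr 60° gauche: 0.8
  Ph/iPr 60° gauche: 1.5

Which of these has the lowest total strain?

A (staggered): iPr–OH gauche, iPr–Br gauche, I–Br gauche, I–Ph gauche, CH3–OH gauche, CH3–Ph gauche; 0.8 + 1.3 + 1.0 + 1.3 + 0.7 + 1.0 = 6.1 kcal/mol.
B (staggered): iPr–OH gauche, iPr–Ph gauche, I–OH gauche, I–Br gauche, CH3–Br gauche, CH3–Ph gauche; 0.8 + 1.5 + 0.6 + 1.0 + 1.0 + 1.0 = 5.9 kcal/mol.
B has the lowest total (5.9 kcal/mol).

B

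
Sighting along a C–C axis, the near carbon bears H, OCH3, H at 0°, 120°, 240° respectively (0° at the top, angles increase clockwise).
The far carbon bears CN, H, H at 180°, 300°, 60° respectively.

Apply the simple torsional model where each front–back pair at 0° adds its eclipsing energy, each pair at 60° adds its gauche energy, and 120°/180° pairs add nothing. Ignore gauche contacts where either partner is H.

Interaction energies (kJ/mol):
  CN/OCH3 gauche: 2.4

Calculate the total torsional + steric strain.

This conformer (staggered): OCH3(120°)/CN(180°) gauche 2.4 → 2.4 kJ/mol.

2.4 kJ/mol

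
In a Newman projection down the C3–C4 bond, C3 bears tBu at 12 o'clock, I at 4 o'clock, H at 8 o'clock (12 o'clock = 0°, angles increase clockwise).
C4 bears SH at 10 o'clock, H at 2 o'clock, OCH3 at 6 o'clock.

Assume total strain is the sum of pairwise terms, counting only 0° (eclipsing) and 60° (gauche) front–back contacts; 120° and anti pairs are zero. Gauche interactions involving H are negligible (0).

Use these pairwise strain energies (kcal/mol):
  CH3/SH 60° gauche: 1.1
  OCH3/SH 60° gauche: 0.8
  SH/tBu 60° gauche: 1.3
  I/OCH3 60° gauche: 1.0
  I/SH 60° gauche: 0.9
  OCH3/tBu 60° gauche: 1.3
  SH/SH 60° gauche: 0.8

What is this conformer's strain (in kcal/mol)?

2.3 kcal/mol

This conformer (staggered): tBu(0°)/SH(300°) gauche 1.3; I(120°)/OCH3(180°) gauche 1.0 → 2.3 kcal/mol.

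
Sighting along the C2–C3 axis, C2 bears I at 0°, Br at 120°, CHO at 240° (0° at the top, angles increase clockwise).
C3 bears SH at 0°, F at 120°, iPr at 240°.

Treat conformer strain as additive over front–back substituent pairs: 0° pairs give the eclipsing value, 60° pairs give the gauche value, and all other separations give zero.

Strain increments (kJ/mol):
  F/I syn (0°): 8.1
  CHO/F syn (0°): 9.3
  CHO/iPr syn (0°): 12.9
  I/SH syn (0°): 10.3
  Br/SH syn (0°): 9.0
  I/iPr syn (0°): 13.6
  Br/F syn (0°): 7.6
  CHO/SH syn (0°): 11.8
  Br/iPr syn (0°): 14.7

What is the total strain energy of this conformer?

30.8 kJ/mol

This conformer (eclipsed): I–SH eclipsed, Br–F eclipsed, CHO–iPr eclipsed; 10.3 + 7.6 + 12.9 = 30.8 kJ/mol.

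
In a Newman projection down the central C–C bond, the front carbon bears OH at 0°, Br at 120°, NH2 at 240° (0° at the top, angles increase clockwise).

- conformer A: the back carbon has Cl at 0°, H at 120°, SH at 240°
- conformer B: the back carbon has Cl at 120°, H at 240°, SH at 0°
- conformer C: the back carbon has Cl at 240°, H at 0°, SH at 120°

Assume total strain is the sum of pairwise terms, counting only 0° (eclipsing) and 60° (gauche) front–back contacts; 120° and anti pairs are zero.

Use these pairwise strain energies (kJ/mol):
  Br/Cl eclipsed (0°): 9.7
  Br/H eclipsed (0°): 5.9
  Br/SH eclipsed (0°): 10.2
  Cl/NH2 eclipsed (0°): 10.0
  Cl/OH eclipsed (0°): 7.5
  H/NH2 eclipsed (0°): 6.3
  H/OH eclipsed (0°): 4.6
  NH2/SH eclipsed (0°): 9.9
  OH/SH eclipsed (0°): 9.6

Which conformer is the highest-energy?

B

A is eclipsed. OH at 0° is eclipsed with Cl at 0° (7.5); Br at 120° is eclipsed with H at 120° (5.9); NH2 at 240° is eclipsed with SH at 240° (9.9). Total 23.3 kJ/mol.
B is eclipsed. OH at 0° is eclipsed with SH at 0° (9.6); Br at 120° is eclipsed with Cl at 120° (9.7); NH2 at 240° is eclipsed with H at 240° (6.3). Total 25.6 kJ/mol.
C is eclipsed. OH at 0° is eclipsed with H at 0° (4.6); Br at 120° is eclipsed with SH at 120° (10.2); NH2 at 240° is eclipsed with Cl at 240° (10.0). Total 24.8 kJ/mol.
B has the highest total (25.6 kJ/mol).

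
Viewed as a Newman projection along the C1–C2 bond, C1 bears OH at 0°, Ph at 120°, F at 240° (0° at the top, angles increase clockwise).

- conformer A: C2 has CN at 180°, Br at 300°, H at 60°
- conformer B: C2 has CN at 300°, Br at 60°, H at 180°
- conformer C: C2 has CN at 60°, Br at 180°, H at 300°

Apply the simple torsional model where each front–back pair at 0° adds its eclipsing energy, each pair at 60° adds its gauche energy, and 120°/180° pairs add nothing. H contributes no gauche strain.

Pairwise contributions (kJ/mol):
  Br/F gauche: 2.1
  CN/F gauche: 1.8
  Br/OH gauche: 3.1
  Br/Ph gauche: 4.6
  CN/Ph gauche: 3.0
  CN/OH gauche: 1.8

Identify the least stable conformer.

A (staggered): OH(0°)/Br(300°) gauche 3.1; Ph(120°)/CN(180°) gauche 3.0; F(240°)/CN(180°) gauche 1.8; F(240°)/Br(300°) gauche 2.1 → 10.0 kJ/mol.
B (staggered): OH(0°)/CN(300°) gauche 1.8; OH(0°)/Br(60°) gauche 3.1; Ph(120°)/Br(60°) gauche 4.6; F(240°)/CN(300°) gauche 1.8 → 11.3 kJ/mol.
C (staggered): OH(0°)/CN(60°) gauche 1.8; Ph(120°)/CN(60°) gauche 3.0; Ph(120°)/Br(180°) gauche 4.6; F(240°)/Br(180°) gauche 2.1 → 11.5 kJ/mol.
C has the highest total (11.5 kJ/mol).

C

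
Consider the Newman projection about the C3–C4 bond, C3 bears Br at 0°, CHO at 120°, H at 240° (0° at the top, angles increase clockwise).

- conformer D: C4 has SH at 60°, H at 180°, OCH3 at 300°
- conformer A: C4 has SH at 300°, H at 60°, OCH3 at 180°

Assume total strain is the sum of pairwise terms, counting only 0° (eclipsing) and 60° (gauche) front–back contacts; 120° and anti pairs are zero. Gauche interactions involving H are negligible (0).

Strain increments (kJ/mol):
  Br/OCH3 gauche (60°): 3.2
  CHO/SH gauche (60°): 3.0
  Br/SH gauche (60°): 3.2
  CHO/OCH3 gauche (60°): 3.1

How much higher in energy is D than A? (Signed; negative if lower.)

D (staggered): Br–SH gauche, Br–OCH3 gauche, CHO–SH gauche; 3.2 + 3.2 + 3.0 = 9.4 kJ/mol.
A (staggered): Br–SH gauche, CHO–OCH3 gauche; 3.2 + 3.1 = 6.3 kJ/mol.
E(D) − E(A) = 9.4 − 6.3 = +3.1 kJ/mol.

+3.1 kJ/mol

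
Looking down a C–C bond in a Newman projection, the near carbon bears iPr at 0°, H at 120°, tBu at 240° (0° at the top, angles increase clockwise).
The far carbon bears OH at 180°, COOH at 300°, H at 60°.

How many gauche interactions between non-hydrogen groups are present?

3

Non-H gauche pairs: iPr(0°)/COOH(300°); tBu(240°)/OH(180°); tBu(240°)/COOH(300°) — 3 interactions.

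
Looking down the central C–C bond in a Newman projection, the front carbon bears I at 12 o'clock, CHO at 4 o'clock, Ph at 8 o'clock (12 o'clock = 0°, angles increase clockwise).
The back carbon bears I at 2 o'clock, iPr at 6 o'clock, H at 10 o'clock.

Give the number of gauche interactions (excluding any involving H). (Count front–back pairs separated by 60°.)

Non-H gauche pairs: I(0°)/I(60°); CHO(120°)/I(60°); CHO(120°)/iPr(180°); Ph(240°)/iPr(180°) — 4 interactions.

4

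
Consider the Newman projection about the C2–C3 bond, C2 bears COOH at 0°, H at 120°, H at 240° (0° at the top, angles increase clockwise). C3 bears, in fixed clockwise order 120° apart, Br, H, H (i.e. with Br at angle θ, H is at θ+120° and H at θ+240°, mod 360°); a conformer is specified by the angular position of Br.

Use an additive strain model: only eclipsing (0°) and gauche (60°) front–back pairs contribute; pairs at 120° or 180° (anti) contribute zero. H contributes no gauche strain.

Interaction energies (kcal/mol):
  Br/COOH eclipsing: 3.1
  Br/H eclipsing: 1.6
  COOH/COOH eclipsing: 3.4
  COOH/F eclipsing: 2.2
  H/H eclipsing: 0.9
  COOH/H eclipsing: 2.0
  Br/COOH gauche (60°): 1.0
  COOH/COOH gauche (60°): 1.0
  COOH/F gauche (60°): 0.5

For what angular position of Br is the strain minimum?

180°

Br at 0° is eclipsed. COOH at 0° is eclipsed with Br at 0° (3.1); H at 120° is eclipsed with H at 120° (0.9); H at 240° is eclipsed with H at 240° (0.9). Total 4.9 kcal/mol.
Br at 60° is staggered. COOH at 0° is gauche with Br at 60° (1.0). Total 1.0 kcal/mol.
Br at 120° is eclipsed. COOH at 0° is eclipsed with H at 0° (2.0); H at 120° is eclipsed with Br at 120° (1.6); H at 240° is eclipsed with H at 240° (0.9). Total 4.5 kcal/mol.
Br at 180° (staggered): no non-H gauche contacts → 0.0 kcal/mol.
Br at 240° is eclipsed. COOH at 0° is eclipsed with H at 0° (2.0); H at 120° is eclipsed with H at 120° (0.9); H at 240° is eclipsed with Br at 240° (1.6). Total 4.5 kcal/mol.
Br at 300° is staggered. COOH at 0° is gauche with Br at 300° (1.0). Total 1.0 kcal/mol.
The minimum (0.0 kcal/mol) occurs with Br at 180°.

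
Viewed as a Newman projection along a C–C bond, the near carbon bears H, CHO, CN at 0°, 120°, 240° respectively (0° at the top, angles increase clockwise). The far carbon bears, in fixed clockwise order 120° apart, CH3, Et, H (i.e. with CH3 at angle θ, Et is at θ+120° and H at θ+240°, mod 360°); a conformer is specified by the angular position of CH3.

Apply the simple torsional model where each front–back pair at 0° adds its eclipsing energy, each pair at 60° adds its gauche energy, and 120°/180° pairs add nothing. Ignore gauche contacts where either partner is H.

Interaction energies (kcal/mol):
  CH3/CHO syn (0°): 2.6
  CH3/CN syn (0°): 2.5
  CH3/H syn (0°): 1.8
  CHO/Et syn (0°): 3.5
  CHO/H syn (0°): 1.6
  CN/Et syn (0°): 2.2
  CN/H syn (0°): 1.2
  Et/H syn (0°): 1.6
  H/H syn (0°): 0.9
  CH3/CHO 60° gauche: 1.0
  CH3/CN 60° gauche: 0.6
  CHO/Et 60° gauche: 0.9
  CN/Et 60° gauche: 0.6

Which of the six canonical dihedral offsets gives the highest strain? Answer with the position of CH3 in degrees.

0°

CH3 at 0° (eclipsed): H(0°)/CH3(0°) eclipsed 1.8; CHO(120°)/Et(120°) eclipsed 3.5; CN(240°)/H(240°) eclipsed 1.2 → 6.5 kcal/mol.
CH3 at 60° (staggered): CHO(120°)/CH3(60°) gauche 1.0; CHO(120°)/Et(180°) gauche 0.9; CN(240°)/Et(180°) gauche 0.6 → 2.5 kcal/mol.
CH3 at 120° (eclipsed): H(0°)/H(0°) eclipsed 0.9; CHO(120°)/CH3(120°) eclipsed 2.6; CN(240°)/Et(240°) eclipsed 2.2 → 5.7 kcal/mol.
CH3 at 180° (staggered): CHO(120°)/CH3(180°) gauche 1.0; CN(240°)/CH3(180°) gauche 0.6; CN(240°)/Et(300°) gauche 0.6 → 2.2 kcal/mol.
CH3 at 240° (eclipsed): H(0°)/Et(0°) eclipsed 1.6; CHO(120°)/H(120°) eclipsed 1.6; CN(240°)/CH3(240°) eclipsed 2.5 → 5.7 kcal/mol.
CH3 at 300° (staggered): CHO(120°)/Et(60°) gauche 0.9; CN(240°)/CH3(300°) gauche 0.6 → 1.5 kcal/mol.
The maximum (6.5 kcal/mol) occurs with CH3 at 0°.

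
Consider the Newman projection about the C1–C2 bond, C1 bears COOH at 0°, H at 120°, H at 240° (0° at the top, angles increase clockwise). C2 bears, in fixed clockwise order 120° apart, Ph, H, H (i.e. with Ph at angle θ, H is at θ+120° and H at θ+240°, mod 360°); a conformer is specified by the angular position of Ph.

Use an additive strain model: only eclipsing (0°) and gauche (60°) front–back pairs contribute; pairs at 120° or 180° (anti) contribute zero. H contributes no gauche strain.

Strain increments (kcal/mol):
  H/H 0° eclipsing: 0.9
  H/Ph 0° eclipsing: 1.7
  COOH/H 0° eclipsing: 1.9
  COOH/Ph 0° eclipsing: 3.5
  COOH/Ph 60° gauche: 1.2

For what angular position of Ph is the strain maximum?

0°

Ph at 0° (eclipsed): COOH–Ph eclipsed, H–H eclipsed, H–H eclipsed; 3.5 + 0.9 + 0.9 = 5.3 kcal/mol.
Ph at 60° (staggered): COOH–Ph gauche; 1.2 = 1.2 kcal/mol.
Ph at 120° (eclipsed): COOH–H eclipsed, H–Ph eclipsed, H–H eclipsed; 1.9 + 1.7 + 0.9 = 4.5 kcal/mol.
Ph at 180° (staggered): no non-H gauche contacts → 0.0 kcal/mol.
Ph at 240° (eclipsed): COOH–H eclipsed, H–H eclipsed, H–Ph eclipsed; 1.9 + 0.9 + 1.7 = 4.5 kcal/mol.
Ph at 300° (staggered): COOH–Ph gauche; 1.2 = 1.2 kcal/mol.
The maximum (5.3 kcal/mol) occurs with Ph at 0°.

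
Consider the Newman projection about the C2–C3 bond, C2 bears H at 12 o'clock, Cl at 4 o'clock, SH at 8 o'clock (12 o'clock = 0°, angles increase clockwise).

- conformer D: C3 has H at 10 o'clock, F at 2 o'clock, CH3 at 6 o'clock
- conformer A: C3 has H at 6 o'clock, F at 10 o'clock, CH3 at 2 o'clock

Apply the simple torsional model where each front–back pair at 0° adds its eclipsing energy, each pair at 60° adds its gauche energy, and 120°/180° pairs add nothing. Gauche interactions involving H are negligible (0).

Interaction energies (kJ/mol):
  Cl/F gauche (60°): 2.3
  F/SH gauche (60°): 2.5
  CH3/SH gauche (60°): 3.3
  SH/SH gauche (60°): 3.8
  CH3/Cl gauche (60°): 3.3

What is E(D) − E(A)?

D (staggered): Cl(120°)/F(60°) gauche 2.3; Cl(120°)/CH3(180°) gauche 3.3; SH(240°)/CH3(180°) gauche 3.3 → 8.9 kJ/mol.
A (staggered): Cl(120°)/CH3(60°) gauche 3.3; SH(240°)/F(300°) gauche 2.5 → 5.8 kJ/mol.
E(D) − E(A) = 8.9 − 5.8 = +3.1 kJ/mol.

+3.1 kJ/mol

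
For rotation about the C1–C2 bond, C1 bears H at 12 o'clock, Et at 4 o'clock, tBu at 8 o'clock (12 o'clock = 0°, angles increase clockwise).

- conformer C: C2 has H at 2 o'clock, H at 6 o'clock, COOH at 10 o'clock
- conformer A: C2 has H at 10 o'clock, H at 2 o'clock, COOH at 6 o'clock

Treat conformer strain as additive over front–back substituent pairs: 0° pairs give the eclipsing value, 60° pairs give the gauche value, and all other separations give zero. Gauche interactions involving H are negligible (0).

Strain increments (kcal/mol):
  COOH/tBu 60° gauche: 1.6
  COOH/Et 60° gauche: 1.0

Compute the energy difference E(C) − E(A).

C (staggered): tBu–COOH gauche; 1.6 = 1.6 kcal/mol.
A (staggered): Et–COOH gauche, tBu–COOH gauche; 1.0 + 1.6 = 2.6 kcal/mol.
E(C) − E(A) = 1.6 − 2.6 = -1.0 kcal/mol.

-1.0 kcal/mol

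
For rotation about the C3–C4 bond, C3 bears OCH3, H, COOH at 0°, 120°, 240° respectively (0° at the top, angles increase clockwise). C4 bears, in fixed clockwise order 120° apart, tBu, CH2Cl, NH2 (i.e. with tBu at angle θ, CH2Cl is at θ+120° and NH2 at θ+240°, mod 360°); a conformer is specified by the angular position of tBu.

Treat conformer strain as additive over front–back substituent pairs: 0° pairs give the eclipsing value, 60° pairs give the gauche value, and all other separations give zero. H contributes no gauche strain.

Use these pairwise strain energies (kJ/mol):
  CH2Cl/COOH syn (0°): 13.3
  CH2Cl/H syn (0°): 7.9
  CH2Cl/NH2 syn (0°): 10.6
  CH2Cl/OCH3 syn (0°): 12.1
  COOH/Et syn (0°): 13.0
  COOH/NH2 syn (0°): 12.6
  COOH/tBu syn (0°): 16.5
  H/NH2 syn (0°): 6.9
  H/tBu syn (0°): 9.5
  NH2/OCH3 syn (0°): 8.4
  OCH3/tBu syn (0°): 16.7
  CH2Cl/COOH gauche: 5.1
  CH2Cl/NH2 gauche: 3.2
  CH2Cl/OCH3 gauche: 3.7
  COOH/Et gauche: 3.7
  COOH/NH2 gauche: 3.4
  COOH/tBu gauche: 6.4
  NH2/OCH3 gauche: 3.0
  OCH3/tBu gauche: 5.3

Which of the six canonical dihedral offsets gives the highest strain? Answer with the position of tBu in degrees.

tBu at 0° (eclipsed): OCH3–tBu eclipsed, H–CH2Cl eclipsed, COOH–NH2 eclipsed; 16.7 + 7.9 + 12.6 = 37.2 kJ/mol.
tBu at 60° (staggered): OCH3–tBu gauche, OCH3–NH2 gauche, COOH–CH2Cl gauche, COOH–NH2 gauche; 5.3 + 3.0 + 5.1 + 3.4 = 16.8 kJ/mol.
tBu at 120° (eclipsed): OCH3–NH2 eclipsed, H–tBu eclipsed, COOH–CH2Cl eclipsed; 8.4 + 9.5 + 13.3 = 31.2 kJ/mol.
tBu at 180° (staggered): OCH3–CH2Cl gauche, OCH3–NH2 gauche, COOH–tBu gauche, COOH–CH2Cl gauche; 3.7 + 3.0 + 6.4 + 5.1 = 18.2 kJ/mol.
tBu at 240° (eclipsed): OCH3–CH2Cl eclipsed, H–NH2 eclipsed, COOH–tBu eclipsed; 12.1 + 6.9 + 16.5 = 35.5 kJ/mol.
tBu at 300° (staggered): OCH3–tBu gauche, OCH3–CH2Cl gauche, COOH–tBu gauche, COOH–NH2 gauche; 5.3 + 3.7 + 6.4 + 3.4 = 18.8 kJ/mol.
The maximum (37.2 kJ/mol) occurs with tBu at 0°.

0°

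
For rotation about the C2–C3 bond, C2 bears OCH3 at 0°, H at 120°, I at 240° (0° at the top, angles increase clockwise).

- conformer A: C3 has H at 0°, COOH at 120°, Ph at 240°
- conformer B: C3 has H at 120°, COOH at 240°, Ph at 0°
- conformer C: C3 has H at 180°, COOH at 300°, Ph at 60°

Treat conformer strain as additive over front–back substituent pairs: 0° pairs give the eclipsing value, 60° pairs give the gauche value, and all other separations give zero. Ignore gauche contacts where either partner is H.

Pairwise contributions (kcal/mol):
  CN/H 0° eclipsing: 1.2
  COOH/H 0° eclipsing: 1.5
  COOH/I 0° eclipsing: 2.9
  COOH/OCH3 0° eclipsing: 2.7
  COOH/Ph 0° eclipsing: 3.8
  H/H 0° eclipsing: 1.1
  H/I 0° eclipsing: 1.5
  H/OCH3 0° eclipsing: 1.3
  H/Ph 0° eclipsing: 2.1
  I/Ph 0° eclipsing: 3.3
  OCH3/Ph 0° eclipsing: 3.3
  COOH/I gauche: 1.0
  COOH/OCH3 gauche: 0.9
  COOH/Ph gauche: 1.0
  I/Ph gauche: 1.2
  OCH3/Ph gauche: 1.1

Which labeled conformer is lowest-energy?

A (eclipsed): OCH3(0°)/H(0°) eclipsed 1.3; H(120°)/COOH(120°) eclipsed 1.5; I(240°)/Ph(240°) eclipsed 3.3 → 6.1 kcal/mol.
B (eclipsed): OCH3(0°)/Ph(0°) eclipsed 3.3; H(120°)/H(120°) eclipsed 1.1; I(240°)/COOH(240°) eclipsed 2.9 → 7.3 kcal/mol.
C (staggered): OCH3(0°)/COOH(300°) gauche 0.9; OCH3(0°)/Ph(60°) gauche 1.1; I(240°)/COOH(300°) gauche 1.0 → 3.0 kcal/mol.
C has the lowest total (3.0 kcal/mol).

C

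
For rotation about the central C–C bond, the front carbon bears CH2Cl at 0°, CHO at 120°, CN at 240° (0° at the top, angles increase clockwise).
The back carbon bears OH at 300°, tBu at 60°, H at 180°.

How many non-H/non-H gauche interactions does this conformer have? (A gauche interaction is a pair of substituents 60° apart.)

Non-H gauche pairs: CH2Cl(0°)/OH(300°); CH2Cl(0°)/tBu(60°); CHO(120°)/tBu(60°); CN(240°)/OH(300°) — 4 interactions.

4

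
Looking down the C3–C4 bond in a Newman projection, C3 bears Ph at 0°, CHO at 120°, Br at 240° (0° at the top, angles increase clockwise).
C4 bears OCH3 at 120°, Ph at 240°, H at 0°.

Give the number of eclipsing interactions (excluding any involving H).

Non-H eclipsing pairs: CHO(120°)/OCH3(120°); Br(240°)/Ph(240°) — 2 interactions.

2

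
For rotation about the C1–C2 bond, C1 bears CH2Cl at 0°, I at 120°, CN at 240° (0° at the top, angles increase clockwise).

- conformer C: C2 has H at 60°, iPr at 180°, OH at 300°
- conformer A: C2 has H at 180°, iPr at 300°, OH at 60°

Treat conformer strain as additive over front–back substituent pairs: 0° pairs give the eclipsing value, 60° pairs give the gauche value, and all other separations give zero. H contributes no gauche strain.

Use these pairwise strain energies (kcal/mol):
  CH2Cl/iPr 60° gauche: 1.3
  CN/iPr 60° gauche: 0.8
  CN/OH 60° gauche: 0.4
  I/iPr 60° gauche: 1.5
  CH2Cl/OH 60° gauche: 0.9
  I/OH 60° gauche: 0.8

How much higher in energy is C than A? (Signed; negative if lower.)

-0.2 kcal/mol

C is staggered. CH2Cl at 0° is gauche with OH at 300° (0.9); I at 120° is gauche with iPr at 180° (1.5); CN at 240° is gauche with iPr at 180° (0.8); CN at 240° is gauche with OH at 300° (0.4). Total 3.6 kcal/mol.
A is staggered. CH2Cl at 0° is gauche with iPr at 300° (1.3); CH2Cl at 0° is gauche with OH at 60° (0.9); I at 120° is gauche with OH at 60° (0.8); CN at 240° is gauche with iPr at 300° (0.8). Total 3.8 kcal/mol.
E(C) − E(A) = 3.6 − 3.8 = -0.2 kcal/mol.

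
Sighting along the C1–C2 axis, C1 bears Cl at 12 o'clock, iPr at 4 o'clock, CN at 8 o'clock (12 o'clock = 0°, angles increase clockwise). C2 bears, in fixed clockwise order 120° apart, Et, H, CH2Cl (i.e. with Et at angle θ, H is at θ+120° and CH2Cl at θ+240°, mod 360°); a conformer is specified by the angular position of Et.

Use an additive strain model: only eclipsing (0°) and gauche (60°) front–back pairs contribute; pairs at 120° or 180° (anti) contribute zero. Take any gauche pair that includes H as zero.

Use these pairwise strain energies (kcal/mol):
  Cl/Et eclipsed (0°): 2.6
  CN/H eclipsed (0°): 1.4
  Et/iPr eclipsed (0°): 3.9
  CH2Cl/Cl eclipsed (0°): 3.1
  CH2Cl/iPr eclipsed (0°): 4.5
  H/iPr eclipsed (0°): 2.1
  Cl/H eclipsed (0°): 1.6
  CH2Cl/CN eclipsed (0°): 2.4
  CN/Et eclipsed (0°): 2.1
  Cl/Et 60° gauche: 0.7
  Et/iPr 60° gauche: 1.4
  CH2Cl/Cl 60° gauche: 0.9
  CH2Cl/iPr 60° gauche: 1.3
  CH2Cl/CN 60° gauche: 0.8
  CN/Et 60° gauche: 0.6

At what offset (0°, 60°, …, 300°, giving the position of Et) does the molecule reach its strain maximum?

120°

Et at 0° (eclipsed): Cl(0°)/Et(0°) eclipsed 2.6; iPr(120°)/H(120°) eclipsed 2.1; CN(240°)/CH2Cl(240°) eclipsed 2.4 → 7.1 kcal/mol.
Et at 60° (staggered): Cl(0°)/Et(60°) gauche 0.7; Cl(0°)/CH2Cl(300°) gauche 0.9; iPr(120°)/Et(60°) gauche 1.4; CN(240°)/CH2Cl(300°) gauche 0.8 → 3.8 kcal/mol.
Et at 120° (eclipsed): Cl(0°)/CH2Cl(0°) eclipsed 3.1; iPr(120°)/Et(120°) eclipsed 3.9; CN(240°)/H(240°) eclipsed 1.4 → 8.4 kcal/mol.
Et at 180° (staggered): Cl(0°)/CH2Cl(60°) gauche 0.9; iPr(120°)/Et(180°) gauche 1.4; iPr(120°)/CH2Cl(60°) gauche 1.3; CN(240°)/Et(180°) gauche 0.6 → 4.2 kcal/mol.
Et at 240° (eclipsed): Cl(0°)/H(0°) eclipsed 1.6; iPr(120°)/CH2Cl(120°) eclipsed 4.5; CN(240°)/Et(240°) eclipsed 2.1 → 8.2 kcal/mol.
Et at 300° (staggered): Cl(0°)/Et(300°) gauche 0.7; iPr(120°)/CH2Cl(180°) gauche 1.3; CN(240°)/Et(300°) gauche 0.6; CN(240°)/CH2Cl(180°) gauche 0.8 → 3.4 kcal/mol.
The maximum (8.4 kcal/mol) occurs with Et at 120°.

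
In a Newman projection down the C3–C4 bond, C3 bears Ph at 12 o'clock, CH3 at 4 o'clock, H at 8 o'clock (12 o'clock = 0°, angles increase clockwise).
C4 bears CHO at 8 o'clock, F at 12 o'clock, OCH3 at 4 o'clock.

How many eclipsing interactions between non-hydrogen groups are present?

2

Non-H eclipsing pairs: Ph(0°)/F(0°); CH3(120°)/OCH3(120°) — 2 interactions.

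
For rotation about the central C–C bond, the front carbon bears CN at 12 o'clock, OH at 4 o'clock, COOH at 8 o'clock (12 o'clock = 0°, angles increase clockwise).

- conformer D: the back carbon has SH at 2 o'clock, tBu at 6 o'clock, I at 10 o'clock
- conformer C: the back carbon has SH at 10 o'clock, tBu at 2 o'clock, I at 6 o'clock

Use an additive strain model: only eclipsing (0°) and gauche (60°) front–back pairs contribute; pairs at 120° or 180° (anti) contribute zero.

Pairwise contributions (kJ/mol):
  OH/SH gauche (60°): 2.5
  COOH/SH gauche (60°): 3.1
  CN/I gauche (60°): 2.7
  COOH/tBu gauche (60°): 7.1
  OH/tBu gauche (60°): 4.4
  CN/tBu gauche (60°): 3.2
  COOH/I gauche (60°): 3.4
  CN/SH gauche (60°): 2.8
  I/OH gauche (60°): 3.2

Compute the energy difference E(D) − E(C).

D is staggered. CN at 0° is gauche with SH at 60° (2.8); CN at 0° is gauche with I at 300° (2.7); OH at 120° is gauche with SH at 60° (2.5); OH at 120° is gauche with tBu at 180° (4.4); COOH at 240° is gauche with tBu at 180° (7.1); COOH at 240° is gauche with I at 300° (3.4). Total 22.9 kJ/mol.
C is staggered. CN at 0° is gauche with SH at 300° (2.8); CN at 0° is gauche with tBu at 60° (3.2); OH at 120° is gauche with tBu at 60° (4.4); OH at 120° is gauche with I at 180° (3.2); COOH at 240° is gauche with SH at 300° (3.1); COOH at 240° is gauche with I at 180° (3.4). Total 20.1 kJ/mol.
E(D) − E(C) = 22.9 − 20.1 = +2.8 kJ/mol.

+2.8 kJ/mol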